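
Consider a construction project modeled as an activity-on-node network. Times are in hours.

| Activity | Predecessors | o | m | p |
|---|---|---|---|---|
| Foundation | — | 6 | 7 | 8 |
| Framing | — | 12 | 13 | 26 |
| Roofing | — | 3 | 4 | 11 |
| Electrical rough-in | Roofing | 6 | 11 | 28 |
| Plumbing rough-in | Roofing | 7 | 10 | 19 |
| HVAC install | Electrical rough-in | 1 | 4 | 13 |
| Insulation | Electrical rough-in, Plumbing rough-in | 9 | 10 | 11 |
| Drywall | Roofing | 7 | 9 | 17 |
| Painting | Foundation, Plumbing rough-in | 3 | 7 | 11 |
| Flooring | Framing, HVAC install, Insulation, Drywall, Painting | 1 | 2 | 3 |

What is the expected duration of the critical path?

te_Foundation = (6 + 4·7 + 8)/6 = 42/6 = 7
te_Framing = (12 + 4·13 + 26)/6 = 90/6 = 15
te_Roofing = (3 + 4·4 + 11)/6 = 30/6 = 5
te_Electrical rough-in = (6 + 4·11 + 28)/6 = 78/6 = 13
te_Plumbing rough-in = (7 + 4·10 + 19)/6 = 66/6 = 11
te_HVAC install = (1 + 4·4 + 13)/6 = 30/6 = 5
te_Insulation = (9 + 4·10 + 11)/6 = 60/6 = 10
te_Drywall = (7 + 4·9 + 17)/6 = 60/6 = 10
te_Painting = (3 + 4·7 + 11)/6 = 42/6 = 7
te_Flooring = (1 + 4·2 + 3)/6 = 12/6 = 2

Forward pass:
ES_Foundation = 0; EF_Foundation = 7
ES_Framing = 0; EF_Framing = 15
ES_Roofing = 0; EF_Roofing = 5
ES_Electrical rough-in = 5; EF_Electrical rough-in = 5+13 = 18
ES_Plumbing rough-in = 5; EF_Plumbing rough-in = 5+11 = 16
ES_HVAC install = 18; EF_HVAC install = 18+5 = 23
ES_Insulation = max(EF_Electrical rough-in=18, EF_Plumbing rough-in=16) = 18; EF_Insulation = 18+10 = 28
ES_Drywall = 5; EF_Drywall = 5+10 = 15
ES_Painting = max(EF_Foundation=7, EF_Plumbing rough-in=16) = 16; EF_Painting = 16+7 = 23
ES_Flooring = max(EF_Framing=15, EF_HVAC install=23, EF_Insulation=28, EF_Drywall=15, EF_Painting=23) = 28; EF_Flooring = 28+2 = 30
Expected project duration μ = 30 hours. Critical path: Roofing → Electrical rough-in → Insulation → Flooring.

30 hours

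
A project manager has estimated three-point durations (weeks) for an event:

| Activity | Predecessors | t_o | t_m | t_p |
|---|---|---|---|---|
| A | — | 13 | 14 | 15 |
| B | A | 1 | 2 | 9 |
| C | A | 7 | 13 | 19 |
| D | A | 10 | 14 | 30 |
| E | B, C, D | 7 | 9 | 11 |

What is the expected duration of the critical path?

te_A = (13 + 4·14 + 15)/6 = 84/6 = 14
te_B = (1 + 4·2 + 9)/6 = 18/6 = 3
te_C = (7 + 4·13 + 19)/6 = 78/6 = 13
te_D = (10 + 4·14 + 30)/6 = 96/6 = 16
te_E = (7 + 4·9 + 11)/6 = 54/6 = 9

Forward pass:
ES_A = 0; EF_A = 14
ES_B = 14; EF_B = 14+3 = 17
ES_C = 14; EF_C = 14+13 = 27
ES_D = 14; EF_D = 14+16 = 30
ES_E = max(EF_B=17, EF_C=27, EF_D=30) = 30; EF_E = 30+9 = 39
Expected project duration μ = 39 weeks. Critical path: A → D → E.

39 weeks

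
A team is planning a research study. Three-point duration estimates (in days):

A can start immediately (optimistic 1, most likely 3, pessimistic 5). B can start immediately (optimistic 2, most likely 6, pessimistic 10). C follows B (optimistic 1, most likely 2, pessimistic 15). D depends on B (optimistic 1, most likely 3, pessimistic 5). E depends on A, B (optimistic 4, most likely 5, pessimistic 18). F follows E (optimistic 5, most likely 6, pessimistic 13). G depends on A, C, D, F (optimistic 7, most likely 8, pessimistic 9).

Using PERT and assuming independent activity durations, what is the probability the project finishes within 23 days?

0.049

te_A = (1 + 4·3 + 5)/6 = 18/6 = 3; σ²_A = ((5−1)/6)² = 0.444
te_B = (2 + 4·6 + 10)/6 = 36/6 = 6; σ²_B = ((10−2)/6)² = 1.778
te_C = (1 + 4·2 + 15)/6 = 24/6 = 4; σ²_C = ((15−1)/6)² = 5.444
te_D = (1 + 4·3 + 5)/6 = 18/6 = 3; σ²_D = ((5−1)/6)² = 0.444
te_E = (4 + 4·5 + 18)/6 = 42/6 = 7; σ²_E = ((18−4)/6)² = 5.444
te_F = (5 + 4·6 + 13)/6 = 42/6 = 7; σ²_F = ((13−5)/6)² = 1.778
te_G = (7 + 4·8 + 9)/6 = 48/6 = 8; σ²_G = ((9−7)/6)² = 0.111

Forward pass:
ES_A = 0; EF_A = 3
ES_B = 0; EF_B = 6
ES_C = 6; EF_C = 6+4 = 10
ES_D = 6; EF_D = 6+3 = 9
ES_E = max(EF_A=3, EF_B=6) = 6; EF_E = 6+7 = 13
ES_F = 13; EF_F = 13+7 = 20
ES_G = max(EF_A=3, EF_C=10, EF_D=9, EF_F=20) = 20; EF_G = 20+8 = 28
Expected project duration μ = 28 days. Critical path: B → E → F → G.

Variance along critical path = 1.778 + 5.444 + 1.778 + 0.111 = 9.111; σ = √9.111 = 3.018 days.
Z = (23 − 28) / 3.018 = -1.656
P(T ≤ 23) = Φ(-1.656) ≈ 0.049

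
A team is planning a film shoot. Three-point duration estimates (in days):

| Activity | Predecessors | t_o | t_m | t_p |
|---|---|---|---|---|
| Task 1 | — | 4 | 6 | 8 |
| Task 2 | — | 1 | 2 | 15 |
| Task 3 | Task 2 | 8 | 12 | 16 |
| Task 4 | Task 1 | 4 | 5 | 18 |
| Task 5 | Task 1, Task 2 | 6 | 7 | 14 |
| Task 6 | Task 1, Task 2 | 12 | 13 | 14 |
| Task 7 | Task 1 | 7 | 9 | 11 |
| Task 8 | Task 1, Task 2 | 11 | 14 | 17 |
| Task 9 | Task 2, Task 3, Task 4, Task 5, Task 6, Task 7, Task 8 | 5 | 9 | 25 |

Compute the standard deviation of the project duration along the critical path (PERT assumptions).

3.54 days

te_Task 1 = (4 + 4·6 + 8)/6 = 36/6 = 6; σ²_Task 1 = ((8−4)/6)² = 0.444
te_Task 2 = (1 + 4·2 + 15)/6 = 24/6 = 4; σ²_Task 2 = ((15−1)/6)² = 5.444
te_Task 3 = (8 + 4·12 + 16)/6 = 72/6 = 12; σ²_Task 3 = ((16−8)/6)² = 1.778
te_Task 4 = (4 + 4·5 + 18)/6 = 42/6 = 7; σ²_Task 4 = ((18−4)/6)² = 5.444
te_Task 5 = (6 + 4·7 + 14)/6 = 48/6 = 8; σ²_Task 5 = ((14−6)/6)² = 1.778
te_Task 6 = (12 + 4·13 + 14)/6 = 78/6 = 13; σ²_Task 6 = ((14−12)/6)² = 0.111
te_Task 7 = (7 + 4·9 + 11)/6 = 54/6 = 9; σ²_Task 7 = ((11−7)/6)² = 0.444
te_Task 8 = (11 + 4·14 + 17)/6 = 84/6 = 14; σ²_Task 8 = ((17−11)/6)² = 1.000
te_Task 9 = (5 + 4·9 + 25)/6 = 66/6 = 11; σ²_Task 9 = ((25−5)/6)² = 11.111

Forward pass:
ES_Task 1 = 0; EF_Task 1 = 6
ES_Task 2 = 0; EF_Task 2 = 4
ES_Task 3 = 4; EF_Task 3 = 4+12 = 16
ES_Task 4 = 6; EF_Task 4 = 6+7 = 13
ES_Task 5 = max(EF_Task 1=6, EF_Task 2=4) = 6; EF_Task 5 = 6+8 = 14
ES_Task 6 = max(EF_Task 1=6, EF_Task 2=4) = 6; EF_Task 6 = 6+13 = 19
ES_Task 7 = 6; EF_Task 7 = 6+9 = 15
ES_Task 8 = max(EF_Task 1=6, EF_Task 2=4) = 6; EF_Task 8 = 6+14 = 20
ES_Task 9 = max(EF_Task 2=4, EF_Task 3=16, EF_Task 4=13, EF_Task 5=14, EF_Task 6=19, EF_Task 7=15, EF_Task 8=20) = 20; EF_Task 9 = 20+11 = 31
Expected project duration μ = 31 days. Critical path: Task 1 → Task 8 → Task 9.

Variance along critical path = 0.444 + 1.000 + 11.111 = 12.556
σ = √12.556 = 3.543 days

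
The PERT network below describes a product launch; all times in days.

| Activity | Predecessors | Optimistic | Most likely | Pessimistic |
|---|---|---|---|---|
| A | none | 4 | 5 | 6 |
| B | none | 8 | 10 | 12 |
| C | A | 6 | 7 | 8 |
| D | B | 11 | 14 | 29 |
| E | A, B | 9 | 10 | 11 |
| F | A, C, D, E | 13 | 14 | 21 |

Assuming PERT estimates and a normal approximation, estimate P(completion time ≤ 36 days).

te_A = (4 + 4·5 + 6)/6 = 30/6 = 5; σ²_A = ((6−4)/6)² = 0.111
te_B = (8 + 4·10 + 12)/6 = 60/6 = 10; σ²_B = ((12−8)/6)² = 0.444
te_C = (6 + 4·7 + 8)/6 = 42/6 = 7; σ²_C = ((8−6)/6)² = 0.111
te_D = (11 + 4·14 + 29)/6 = 96/6 = 16; σ²_D = ((29−11)/6)² = 9.000
te_E = (9 + 4·10 + 11)/6 = 60/6 = 10; σ²_E = ((11−9)/6)² = 0.111
te_F = (13 + 4·14 + 21)/6 = 90/6 = 15; σ²_F = ((21−13)/6)² = 1.778

Forward pass:
ES_A = 0; EF_A = 5
ES_B = 0; EF_B = 10
ES_C = 5; EF_C = 5+7 = 12
ES_D = 10; EF_D = 10+16 = 26
ES_E = max(EF_A=5, EF_B=10) = 10; EF_E = 10+10 = 20
ES_F = max(EF_A=5, EF_C=12, EF_D=26, EF_E=20) = 26; EF_F = 26+15 = 41
Expected project duration μ = 41 days. Critical path: B → D → F.

Variance along critical path = 0.444 + 9.000 + 1.778 = 11.222; σ = √11.222 = 3.350 days.
Z = (36 − 41) / 3.350 = -1.493
P(T ≤ 36) = Φ(-1.493) ≈ 0.068

0.068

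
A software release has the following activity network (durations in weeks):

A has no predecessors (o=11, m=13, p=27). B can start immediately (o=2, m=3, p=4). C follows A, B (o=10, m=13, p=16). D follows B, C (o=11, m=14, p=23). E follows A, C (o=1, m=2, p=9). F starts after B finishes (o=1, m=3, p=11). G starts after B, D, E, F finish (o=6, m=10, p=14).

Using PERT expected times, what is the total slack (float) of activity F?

36 weeks

te_A = (11 + 4·13 + 27)/6 = 90/6 = 15
te_B = (2 + 4·3 + 4)/6 = 18/6 = 3
te_C = (10 + 4·13 + 16)/6 = 78/6 = 13
te_D = (11 + 4·14 + 23)/6 = 90/6 = 15
te_E = (1 + 4·2 + 9)/6 = 18/6 = 3
te_F = (1 + 4·3 + 11)/6 = 24/6 = 4
te_G = (6 + 4·10 + 14)/6 = 60/6 = 10

Forward pass:
ES_A = 0; EF_A = 15
ES_B = 0; EF_B = 3
ES_C = max(EF_A=15, EF_B=3) = 15; EF_C = 15+13 = 28
ES_D = max(EF_B=3, EF_C=28) = 28; EF_D = 28+15 = 43
ES_E = max(EF_A=15, EF_C=28) = 28; EF_E = 28+3 = 31
ES_F = 3; EF_F = 3+4 = 7
ES_G = max(EF_B=3, EF_D=43, EF_E=31, EF_F=7) = 43; EF_G = 43+10 = 53
Expected project duration μ = 53 weeks. Critical path: A → C → D → G.

Backward pass:
LF_G = 53; LS_G = 53−10 = 43
LF_F = LS_G = 43; LS_F = 43−4 = 39
LF_E = LS_G = 43; LS_E = 43−3 = 40
LF_D = LS_G = 43; LS_D = 43−15 = 28
LF_C = min(LS_D=28, LS_E=40) = 28; LS_C = 28−13 = 15
LF_B = min(LS_C=15, LS_D=28, LS_F=39, LS_G=43) = 15; LS_B = 15−3 = 12
LF_A = min(LS_C=15, LS_E=40) = 15; LS_A = 15−15 = 0
Slack_F = LS_F − ES_F = 39 − 3 = 36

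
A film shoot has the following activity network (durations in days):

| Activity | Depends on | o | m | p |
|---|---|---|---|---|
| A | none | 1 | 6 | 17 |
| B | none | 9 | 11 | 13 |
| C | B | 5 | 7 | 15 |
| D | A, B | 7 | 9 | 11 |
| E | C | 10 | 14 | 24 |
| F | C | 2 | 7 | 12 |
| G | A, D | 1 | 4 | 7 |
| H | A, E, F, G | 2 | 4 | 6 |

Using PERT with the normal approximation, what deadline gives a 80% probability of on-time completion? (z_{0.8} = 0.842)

40.5 days

te_A = (1 + 4·6 + 17)/6 = 42/6 = 7; σ²_A = ((17−1)/6)² = 7.111
te_B = (9 + 4·11 + 13)/6 = 66/6 = 11; σ²_B = ((13−9)/6)² = 0.444
te_C = (5 + 4·7 + 15)/6 = 48/6 = 8; σ²_C = ((15−5)/6)² = 2.778
te_D = (7 + 4·9 + 11)/6 = 54/6 = 9; σ²_D = ((11−7)/6)² = 0.444
te_E = (10 + 4·14 + 24)/6 = 90/6 = 15; σ²_E = ((24−10)/6)² = 5.444
te_F = (2 + 4·7 + 12)/6 = 42/6 = 7; σ²_F = ((12−2)/6)² = 2.778
te_G = (1 + 4·4 + 7)/6 = 24/6 = 4; σ²_G = ((7−1)/6)² = 1.000
te_H = (2 + 4·4 + 6)/6 = 24/6 = 4; σ²_H = ((6−2)/6)² = 0.444

Forward pass:
ES_A = 0; EF_A = 7
ES_B = 0; EF_B = 11
ES_C = 11; EF_C = 11+8 = 19
ES_D = max(EF_A=7, EF_B=11) = 11; EF_D = 11+9 = 20
ES_E = 19; EF_E = 19+15 = 34
ES_F = 19; EF_F = 19+7 = 26
ES_G = max(EF_A=7, EF_D=20) = 20; EF_G = 20+4 = 24
ES_H = max(EF_A=7, EF_E=34, EF_F=26, EF_G=24) = 34; EF_H = 34+4 = 38
Expected project duration μ = 38 days. Critical path: B → C → E → H.

Variance along critical path = 0.444 + 2.778 + 5.444 + 0.444 = 9.111; σ = 3.018 days.
D = μ + z·σ = 38 + 0.842·3.018 = 40.5 days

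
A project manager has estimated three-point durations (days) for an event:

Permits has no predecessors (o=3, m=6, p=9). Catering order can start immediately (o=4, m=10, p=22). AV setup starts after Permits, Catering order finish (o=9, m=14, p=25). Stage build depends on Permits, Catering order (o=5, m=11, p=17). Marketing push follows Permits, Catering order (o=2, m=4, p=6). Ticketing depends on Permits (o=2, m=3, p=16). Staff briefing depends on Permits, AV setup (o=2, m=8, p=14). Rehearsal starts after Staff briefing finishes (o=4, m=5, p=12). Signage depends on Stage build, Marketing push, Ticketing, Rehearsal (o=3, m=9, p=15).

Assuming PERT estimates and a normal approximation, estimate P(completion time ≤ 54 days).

te_Permits = (3 + 4·6 + 9)/6 = 36/6 = 6; σ²_Permits = ((9−3)/6)² = 1.000
te_Catering order = (4 + 4·10 + 22)/6 = 66/6 = 11; σ²_Catering order = ((22−4)/6)² = 9.000
te_AV setup = (9 + 4·14 + 25)/6 = 90/6 = 15; σ²_AV setup = ((25−9)/6)² = 7.111
te_Stage build = (5 + 4·11 + 17)/6 = 66/6 = 11; σ²_Stage build = ((17−5)/6)² = 4.000
te_Marketing push = (2 + 4·4 + 6)/6 = 24/6 = 4; σ²_Marketing push = ((6−2)/6)² = 0.444
te_Ticketing = (2 + 4·3 + 16)/6 = 30/6 = 5; σ²_Ticketing = ((16−2)/6)² = 5.444
te_Staff briefing = (2 + 4·8 + 14)/6 = 48/6 = 8; σ²_Staff briefing = ((14−2)/6)² = 4.000
te_Rehearsal = (4 + 4·5 + 12)/6 = 36/6 = 6; σ²_Rehearsal = ((12−4)/6)² = 1.778
te_Signage = (3 + 4·9 + 15)/6 = 54/6 = 9; σ²_Signage = ((15−3)/6)² = 4.000

Forward pass:
ES_Permits = 0; EF_Permits = 6
ES_Catering order = 0; EF_Catering order = 11
ES_AV setup = max(EF_Permits=6, EF_Catering order=11) = 11; EF_AV setup = 11+15 = 26
ES_Stage build = max(EF_Permits=6, EF_Catering order=11) = 11; EF_Stage build = 11+11 = 22
ES_Marketing push = max(EF_Permits=6, EF_Catering order=11) = 11; EF_Marketing push = 11+4 = 15
ES_Ticketing = 6; EF_Ticketing = 6+5 = 11
ES_Staff briefing = max(EF_Permits=6, EF_AV setup=26) = 26; EF_Staff briefing = 26+8 = 34
ES_Rehearsal = 34; EF_Rehearsal = 34+6 = 40
ES_Signage = max(EF_Stage build=22, EF_Marketing push=15, EF_Ticketing=11, EF_Rehearsal=40) = 40; EF_Signage = 40+9 = 49
Expected project duration μ = 49 days. Critical path: Catering order → AV setup → Staff briefing → Rehearsal → Signage.

Variance along critical path = 9.000 + 7.111 + 4.000 + 1.778 + 4.000 = 25.889; σ = √25.889 = 5.088 days.
Z = (54 − 49) / 5.088 = 0.983
P(T ≤ 54) = Φ(0.983) ≈ 0.837

0.837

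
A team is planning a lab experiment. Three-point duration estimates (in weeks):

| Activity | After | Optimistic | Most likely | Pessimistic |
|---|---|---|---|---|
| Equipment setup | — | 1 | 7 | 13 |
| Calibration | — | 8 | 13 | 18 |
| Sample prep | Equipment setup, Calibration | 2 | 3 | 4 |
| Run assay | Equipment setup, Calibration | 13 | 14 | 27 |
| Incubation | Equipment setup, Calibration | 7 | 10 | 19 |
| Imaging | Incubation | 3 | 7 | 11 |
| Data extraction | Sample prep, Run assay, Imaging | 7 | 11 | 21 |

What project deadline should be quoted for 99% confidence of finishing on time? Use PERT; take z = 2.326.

51.7 weeks

te_Equipment setup = (1 + 4·7 + 13)/6 = 42/6 = 7; σ²_Equipment setup = ((13−1)/6)² = 4.000
te_Calibration = (8 + 4·13 + 18)/6 = 78/6 = 13; σ²_Calibration = ((18−8)/6)² = 2.778
te_Sample prep = (2 + 4·3 + 4)/6 = 18/6 = 3; σ²_Sample prep = ((4−2)/6)² = 0.111
te_Run assay = (13 + 4·14 + 27)/6 = 96/6 = 16; σ²_Run assay = ((27−13)/6)² = 5.444
te_Incubation = (7 + 4·10 + 19)/6 = 66/6 = 11; σ²_Incubation = ((19−7)/6)² = 4.000
te_Imaging = (3 + 4·7 + 11)/6 = 42/6 = 7; σ²_Imaging = ((11−3)/6)² = 1.778
te_Data extraction = (7 + 4·11 + 21)/6 = 72/6 = 12; σ²_Data extraction = ((21−7)/6)² = 5.444

Forward pass:
ES_Equipment setup = 0; EF_Equipment setup = 7
ES_Calibration = 0; EF_Calibration = 13
ES_Sample prep = max(EF_Equipment setup=7, EF_Calibration=13) = 13; EF_Sample prep = 13+3 = 16
ES_Run assay = max(EF_Equipment setup=7, EF_Calibration=13) = 13; EF_Run assay = 13+16 = 29
ES_Incubation = max(EF_Equipment setup=7, EF_Calibration=13) = 13; EF_Incubation = 13+11 = 24
ES_Imaging = 24; EF_Imaging = 24+7 = 31
ES_Data extraction = max(EF_Sample prep=16, EF_Run assay=29, EF_Imaging=31) = 31; EF_Data extraction = 31+12 = 43
Expected project duration μ = 43 weeks. Critical path: Calibration → Incubation → Imaging → Data extraction.

Variance along critical path = 2.778 + 4.000 + 1.778 + 5.444 = 14.000; σ = 3.742 weeks.
D = μ + z·σ = 43 + 2.326·3.742 = 51.7 weeks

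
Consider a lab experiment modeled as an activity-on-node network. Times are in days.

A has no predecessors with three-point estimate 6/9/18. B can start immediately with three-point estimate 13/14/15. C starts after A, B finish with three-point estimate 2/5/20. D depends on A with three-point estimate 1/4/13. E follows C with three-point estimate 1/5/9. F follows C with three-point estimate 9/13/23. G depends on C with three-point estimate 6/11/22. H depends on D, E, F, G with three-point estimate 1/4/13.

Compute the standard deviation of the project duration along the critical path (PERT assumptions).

te_A = (6 + 4·9 + 18)/6 = 60/6 = 10; σ²_A = ((18−6)/6)² = 4.000
te_B = (13 + 4·14 + 15)/6 = 84/6 = 14; σ²_B = ((15−13)/6)² = 0.111
te_C = (2 + 4·5 + 20)/6 = 42/6 = 7; σ²_C = ((20−2)/6)² = 9.000
te_D = (1 + 4·4 + 13)/6 = 30/6 = 5; σ²_D = ((13−1)/6)² = 4.000
te_E = (1 + 4·5 + 9)/6 = 30/6 = 5; σ²_E = ((9−1)/6)² = 1.778
te_F = (9 + 4·13 + 23)/6 = 84/6 = 14; σ²_F = ((23−9)/6)² = 5.444
te_G = (6 + 4·11 + 22)/6 = 72/6 = 12; σ²_G = ((22−6)/6)² = 7.111
te_H = (1 + 4·4 + 13)/6 = 30/6 = 5; σ²_H = ((13−1)/6)² = 4.000

Forward pass:
ES_A = 0; EF_A = 10
ES_B = 0; EF_B = 14
ES_C = max(EF_A=10, EF_B=14) = 14; EF_C = 14+7 = 21
ES_D = 10; EF_D = 10+5 = 15
ES_E = 21; EF_E = 21+5 = 26
ES_F = 21; EF_F = 21+14 = 35
ES_G = 21; EF_G = 21+12 = 33
ES_H = max(EF_D=15, EF_E=26, EF_F=35, EF_G=33) = 35; EF_H = 35+5 = 40
Expected project duration μ = 40 days. Critical path: B → C → F → H.

Variance along critical path = 0.111 + 9.000 + 5.444 + 4.000 = 18.556
σ = √18.556 = 4.308 days

4.31 days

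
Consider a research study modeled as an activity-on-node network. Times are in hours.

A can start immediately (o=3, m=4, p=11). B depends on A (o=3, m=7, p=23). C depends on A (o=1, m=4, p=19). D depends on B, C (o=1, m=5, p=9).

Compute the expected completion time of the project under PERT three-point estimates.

te_A = (3 + 4·4 + 11)/6 = 30/6 = 5
te_B = (3 + 4·7 + 23)/6 = 54/6 = 9
te_C = (1 + 4·4 + 19)/6 = 36/6 = 6
te_D = (1 + 4·5 + 9)/6 = 30/6 = 5

Forward pass:
ES_A = 0; EF_A = 5
ES_B = 5; EF_B = 5+9 = 14
ES_C = 5; EF_C = 5+6 = 11
ES_D = max(EF_B=14, EF_C=11) = 14; EF_D = 14+5 = 19
Expected project duration μ = 19 hours. Critical path: A → B → D.

19 hours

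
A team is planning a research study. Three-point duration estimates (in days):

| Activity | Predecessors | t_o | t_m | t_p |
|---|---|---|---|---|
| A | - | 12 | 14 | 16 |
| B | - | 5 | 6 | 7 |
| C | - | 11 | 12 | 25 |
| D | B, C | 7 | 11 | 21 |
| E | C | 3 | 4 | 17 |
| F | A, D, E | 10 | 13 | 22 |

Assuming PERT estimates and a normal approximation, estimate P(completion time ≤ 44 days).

te_A = (12 + 4·14 + 16)/6 = 84/6 = 14; σ²_A = ((16−12)/6)² = 0.444
te_B = (5 + 4·6 + 7)/6 = 36/6 = 6; σ²_B = ((7−5)/6)² = 0.111
te_C = (11 + 4·12 + 25)/6 = 84/6 = 14; σ²_C = ((25−11)/6)² = 5.444
te_D = (7 + 4·11 + 21)/6 = 72/6 = 12; σ²_D = ((21−7)/6)² = 5.444
te_E = (3 + 4·4 + 17)/6 = 36/6 = 6; σ²_E = ((17−3)/6)² = 5.444
te_F = (10 + 4·13 + 22)/6 = 84/6 = 14; σ²_F = ((22−10)/6)² = 4.000

Forward pass:
ES_A = 0; EF_A = 14
ES_B = 0; EF_B = 6
ES_C = 0; EF_C = 14
ES_D = max(EF_B=6, EF_C=14) = 14; EF_D = 14+12 = 26
ES_E = 14; EF_E = 14+6 = 20
ES_F = max(EF_A=14, EF_D=26, EF_E=20) = 26; EF_F = 26+14 = 40
Expected project duration μ = 40 days. Critical path: C → D → F.

Variance along critical path = 5.444 + 5.444 + 4.000 = 14.889; σ = √14.889 = 3.859 days.
Z = (44 − 40) / 3.859 = 1.037
P(T ≤ 44) = Φ(1.037) ≈ 0.850

0.850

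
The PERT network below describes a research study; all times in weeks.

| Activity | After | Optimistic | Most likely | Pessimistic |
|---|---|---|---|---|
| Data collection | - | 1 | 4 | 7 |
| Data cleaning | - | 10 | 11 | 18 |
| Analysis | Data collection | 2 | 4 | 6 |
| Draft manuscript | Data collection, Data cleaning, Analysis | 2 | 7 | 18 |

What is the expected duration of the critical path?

20 weeks

te_Data collection = (1 + 4·4 + 7)/6 = 24/6 = 4
te_Data cleaning = (10 + 4·11 + 18)/6 = 72/6 = 12
te_Analysis = (2 + 4·4 + 6)/6 = 24/6 = 4
te_Draft manuscript = (2 + 4·7 + 18)/6 = 48/6 = 8

Forward pass:
ES_Data collection = 0; EF_Data collection = 4
ES_Data cleaning = 0; EF_Data cleaning = 12
ES_Analysis = 4; EF_Analysis = 4+4 = 8
ES_Draft manuscript = max(EF_Data collection=4, EF_Data cleaning=12, EF_Analysis=8) = 12; EF_Draft manuscript = 12+8 = 20
Expected project duration μ = 20 weeks. Critical path: Data cleaning → Draft manuscript.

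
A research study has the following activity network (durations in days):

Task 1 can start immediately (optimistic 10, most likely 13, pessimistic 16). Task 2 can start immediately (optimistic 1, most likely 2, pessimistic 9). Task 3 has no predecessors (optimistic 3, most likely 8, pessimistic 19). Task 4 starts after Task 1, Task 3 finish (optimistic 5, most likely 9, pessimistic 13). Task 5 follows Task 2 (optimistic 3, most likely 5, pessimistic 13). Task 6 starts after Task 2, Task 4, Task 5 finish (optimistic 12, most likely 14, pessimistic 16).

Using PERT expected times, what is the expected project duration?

36 days

te_Task 1 = (10 + 4·13 + 16)/6 = 78/6 = 13
te_Task 2 = (1 + 4·2 + 9)/6 = 18/6 = 3
te_Task 3 = (3 + 4·8 + 19)/6 = 54/6 = 9
te_Task 4 = (5 + 4·9 + 13)/6 = 54/6 = 9
te_Task 5 = (3 + 4·5 + 13)/6 = 36/6 = 6
te_Task 6 = (12 + 4·14 + 16)/6 = 84/6 = 14

Forward pass:
ES_Task 1 = 0; EF_Task 1 = 13
ES_Task 2 = 0; EF_Task 2 = 3
ES_Task 3 = 0; EF_Task 3 = 9
ES_Task 4 = max(EF_Task 1=13, EF_Task 3=9) = 13; EF_Task 4 = 13+9 = 22
ES_Task 5 = 3; EF_Task 5 = 3+6 = 9
ES_Task 6 = max(EF_Task 2=3, EF_Task 4=22, EF_Task 5=9) = 22; EF_Task 6 = 22+14 = 36
Expected project duration μ = 36 days. Critical path: Task 1 → Task 4 → Task 6.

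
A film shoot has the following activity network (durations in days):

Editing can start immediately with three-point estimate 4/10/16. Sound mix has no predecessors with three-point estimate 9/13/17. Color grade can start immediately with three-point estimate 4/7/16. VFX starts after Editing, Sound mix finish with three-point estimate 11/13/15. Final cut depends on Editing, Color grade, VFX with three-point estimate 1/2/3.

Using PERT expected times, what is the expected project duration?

te_Editing = (4 + 4·10 + 16)/6 = 60/6 = 10
te_Sound mix = (9 + 4·13 + 17)/6 = 78/6 = 13
te_Color grade = (4 + 4·7 + 16)/6 = 48/6 = 8
te_VFX = (11 + 4·13 + 15)/6 = 78/6 = 13
te_Final cut = (1 + 4·2 + 3)/6 = 12/6 = 2

Forward pass:
ES_Editing = 0; EF_Editing = 10
ES_Sound mix = 0; EF_Sound mix = 13
ES_Color grade = 0; EF_Color grade = 8
ES_VFX = max(EF_Editing=10, EF_Sound mix=13) = 13; EF_VFX = 13+13 = 26
ES_Final cut = max(EF_Editing=10, EF_Color grade=8, EF_VFX=26) = 26; EF_Final cut = 26+2 = 28
Expected project duration μ = 28 days. Critical path: Sound mix → VFX → Final cut.

28 days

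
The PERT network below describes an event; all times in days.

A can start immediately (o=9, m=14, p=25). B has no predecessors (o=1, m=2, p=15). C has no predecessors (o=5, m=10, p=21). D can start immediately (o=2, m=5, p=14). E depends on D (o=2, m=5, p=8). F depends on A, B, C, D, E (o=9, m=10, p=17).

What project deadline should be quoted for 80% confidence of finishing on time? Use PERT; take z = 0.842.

te_A = (9 + 4·14 + 25)/6 = 90/6 = 15; σ²_A = ((25−9)/6)² = 7.111
te_B = (1 + 4·2 + 15)/6 = 24/6 = 4; σ²_B = ((15−1)/6)² = 5.444
te_C = (5 + 4·10 + 21)/6 = 66/6 = 11; σ²_C = ((21−5)/6)² = 7.111
te_D = (2 + 4·5 + 14)/6 = 36/6 = 6; σ²_D = ((14−2)/6)² = 4.000
te_E = (2 + 4·5 + 8)/6 = 30/6 = 5; σ²_E = ((8−2)/6)² = 1.000
te_F = (9 + 4·10 + 17)/6 = 66/6 = 11; σ²_F = ((17−9)/6)² = 1.778

Forward pass:
ES_A = 0; EF_A = 15
ES_B = 0; EF_B = 4
ES_C = 0; EF_C = 11
ES_D = 0; EF_D = 6
ES_E = 6; EF_E = 6+5 = 11
ES_F = max(EF_A=15, EF_B=4, EF_C=11, EF_D=6, EF_E=11) = 15; EF_F = 15+11 = 26
Expected project duration μ = 26 days. Critical path: A → F.

Variance along critical path = 7.111 + 1.778 = 8.889; σ = 2.981 days.
D = μ + z·σ = 26 + 0.842·2.981 = 28.5 days

28.5 days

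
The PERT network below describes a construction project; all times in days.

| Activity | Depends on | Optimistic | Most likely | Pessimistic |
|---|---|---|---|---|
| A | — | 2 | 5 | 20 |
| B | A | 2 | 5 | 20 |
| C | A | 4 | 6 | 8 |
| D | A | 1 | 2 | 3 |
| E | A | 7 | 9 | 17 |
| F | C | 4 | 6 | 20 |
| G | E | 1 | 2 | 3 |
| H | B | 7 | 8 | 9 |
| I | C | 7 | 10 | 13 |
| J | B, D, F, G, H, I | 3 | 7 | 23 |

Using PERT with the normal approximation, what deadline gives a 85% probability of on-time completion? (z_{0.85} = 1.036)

36.8 days

te_A = (2 + 4·5 + 20)/6 = 42/6 = 7; σ²_A = ((20−2)/6)² = 9.000
te_B = (2 + 4·5 + 20)/6 = 42/6 = 7; σ²_B = ((20−2)/6)² = 9.000
te_C = (4 + 4·6 + 8)/6 = 36/6 = 6; σ²_C = ((8−4)/6)² = 0.444
te_D = (1 + 4·2 + 3)/6 = 12/6 = 2; σ²_D = ((3−1)/6)² = 0.111
te_E = (7 + 4·9 + 17)/6 = 60/6 = 10; σ²_E = ((17−7)/6)² = 2.778
te_F = (4 + 4·6 + 20)/6 = 48/6 = 8; σ²_F = ((20−4)/6)² = 7.111
te_G = (1 + 4·2 + 3)/6 = 12/6 = 2; σ²_G = ((3−1)/6)² = 0.111
te_H = (7 + 4·8 + 9)/6 = 48/6 = 8; σ²_H = ((9−7)/6)² = 0.111
te_I = (7 + 4·10 + 13)/6 = 60/6 = 10; σ²_I = ((13−7)/6)² = 1.000
te_J = (3 + 4·7 + 23)/6 = 54/6 = 9; σ²_J = ((23−3)/6)² = 11.111

Forward pass:
ES_A = 0; EF_A = 7
ES_B = 7; EF_B = 7+7 = 14
ES_C = 7; EF_C = 7+6 = 13
ES_D = 7; EF_D = 7+2 = 9
ES_E = 7; EF_E = 7+10 = 17
ES_F = 13; EF_F = 13+8 = 21
ES_G = 17; EF_G = 17+2 = 19
ES_H = 14; EF_H = 14+8 = 22
ES_I = 13; EF_I = 13+10 = 23
ES_J = max(EF_B=14, EF_D=9, EF_F=21, EF_G=19, EF_H=22, EF_I=23) = 23; EF_J = 23+9 = 32
Expected project duration μ = 32 days. Critical path: A → C → I → J.

Variance along critical path = 9.000 + 0.444 + 1.000 + 11.111 = 21.556; σ = 4.643 days.
D = μ + z·σ = 32 + 1.036·4.643 = 36.8 days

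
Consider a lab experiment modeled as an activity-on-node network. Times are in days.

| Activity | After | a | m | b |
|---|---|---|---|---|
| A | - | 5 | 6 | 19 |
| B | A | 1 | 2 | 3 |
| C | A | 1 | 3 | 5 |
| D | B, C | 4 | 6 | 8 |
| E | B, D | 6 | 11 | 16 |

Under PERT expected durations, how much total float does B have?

1 days

te_A = (5 + 4·6 + 19)/6 = 48/6 = 8
te_B = (1 + 4·2 + 3)/6 = 12/6 = 2
te_C = (1 + 4·3 + 5)/6 = 18/6 = 3
te_D = (4 + 4·6 + 8)/6 = 36/6 = 6
te_E = (6 + 4·11 + 16)/6 = 66/6 = 11

Forward pass:
ES_A = 0; EF_A = 8
ES_B = 8; EF_B = 8+2 = 10
ES_C = 8; EF_C = 8+3 = 11
ES_D = max(EF_B=10, EF_C=11) = 11; EF_D = 11+6 = 17
ES_E = max(EF_B=10, EF_D=17) = 17; EF_E = 17+11 = 28
Expected project duration μ = 28 days. Critical path: A → C → D → E.

Backward pass:
LF_E = 28; LS_E = 28−11 = 17
LF_D = LS_E = 17; LS_D = 17−6 = 11
LF_C = LS_D = 11; LS_C = 11−3 = 8
LF_B = min(LS_D=11, LS_E=17) = 11; LS_B = 11−2 = 9
LF_A = min(LS_B=9, LS_C=8) = 8; LS_A = 8−8 = 0
Slack_B = LS_B − ES_B = 9 − 8 = 1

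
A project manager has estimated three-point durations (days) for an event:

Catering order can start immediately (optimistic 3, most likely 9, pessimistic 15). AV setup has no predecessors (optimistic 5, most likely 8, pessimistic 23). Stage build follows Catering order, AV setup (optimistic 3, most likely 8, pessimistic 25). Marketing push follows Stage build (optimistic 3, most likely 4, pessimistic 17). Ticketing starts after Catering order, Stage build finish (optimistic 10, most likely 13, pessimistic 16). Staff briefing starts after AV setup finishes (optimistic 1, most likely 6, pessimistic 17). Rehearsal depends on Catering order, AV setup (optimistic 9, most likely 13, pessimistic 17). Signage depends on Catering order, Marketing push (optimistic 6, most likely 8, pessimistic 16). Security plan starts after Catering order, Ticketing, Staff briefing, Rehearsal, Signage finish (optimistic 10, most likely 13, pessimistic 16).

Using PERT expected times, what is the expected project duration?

te_Catering order = (3 + 4·9 + 15)/6 = 54/6 = 9
te_AV setup = (5 + 4·8 + 23)/6 = 60/6 = 10
te_Stage build = (3 + 4·8 + 25)/6 = 60/6 = 10
te_Marketing push = (3 + 4·4 + 17)/6 = 36/6 = 6
te_Ticketing = (10 + 4·13 + 16)/6 = 78/6 = 13
te_Staff briefing = (1 + 4·6 + 17)/6 = 42/6 = 7
te_Rehearsal = (9 + 4·13 + 17)/6 = 78/6 = 13
te_Signage = (6 + 4·8 + 16)/6 = 54/6 = 9
te_Security plan = (10 + 4·13 + 16)/6 = 78/6 = 13

Forward pass:
ES_Catering order = 0; EF_Catering order = 9
ES_AV setup = 0; EF_AV setup = 10
ES_Stage build = max(EF_Catering order=9, EF_AV setup=10) = 10; EF_Stage build = 10+10 = 20
ES_Marketing push = 20; EF_Marketing push = 20+6 = 26
ES_Ticketing = max(EF_Catering order=9, EF_Stage build=20) = 20; EF_Ticketing = 20+13 = 33
ES_Staff briefing = 10; EF_Staff briefing = 10+7 = 17
ES_Rehearsal = max(EF_Catering order=9, EF_AV setup=10) = 10; EF_Rehearsal = 10+13 = 23
ES_Signage = max(EF_Catering order=9, EF_Marketing push=26) = 26; EF_Signage = 26+9 = 35
ES_Security plan = max(EF_Catering order=9, EF_Ticketing=33, EF_Staff briefing=17, EF_Rehearsal=23, EF_Signage=35) = 35; EF_Security plan = 35+13 = 48
Expected project duration μ = 48 days. Critical path: AV setup → Stage build → Marketing push → Signage → Security plan.

48 days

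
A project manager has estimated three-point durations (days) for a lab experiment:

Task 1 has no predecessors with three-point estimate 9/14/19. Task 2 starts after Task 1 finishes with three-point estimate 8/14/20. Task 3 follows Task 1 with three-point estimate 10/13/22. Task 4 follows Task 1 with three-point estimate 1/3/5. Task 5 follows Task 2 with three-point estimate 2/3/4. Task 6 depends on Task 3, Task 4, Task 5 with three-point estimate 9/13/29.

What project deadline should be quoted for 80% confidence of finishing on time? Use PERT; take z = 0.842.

te_Task 1 = (9 + 4·14 + 19)/6 = 84/6 = 14; σ²_Task 1 = ((19−9)/6)² = 2.778
te_Task 2 = (8 + 4·14 + 20)/6 = 84/6 = 14; σ²_Task 2 = ((20−8)/6)² = 4.000
te_Task 3 = (10 + 4·13 + 22)/6 = 84/6 = 14; σ²_Task 3 = ((22−10)/6)² = 4.000
te_Task 4 = (1 + 4·3 + 5)/6 = 18/6 = 3; σ²_Task 4 = ((5−1)/6)² = 0.444
te_Task 5 = (2 + 4·3 + 4)/6 = 18/6 = 3; σ²_Task 5 = ((4−2)/6)² = 0.111
te_Task 6 = (9 + 4·13 + 29)/6 = 90/6 = 15; σ²_Task 6 = ((29−9)/6)² = 11.111

Forward pass:
ES_Task 1 = 0; EF_Task 1 = 14
ES_Task 2 = 14; EF_Task 2 = 14+14 = 28
ES_Task 3 = 14; EF_Task 3 = 14+14 = 28
ES_Task 4 = 14; EF_Task 4 = 14+3 = 17
ES_Task 5 = 28; EF_Task 5 = 28+3 = 31
ES_Task 6 = max(EF_Task 3=28, EF_Task 4=17, EF_Task 5=31) = 31; EF_Task 6 = 31+15 = 46
Expected project duration μ = 46 days. Critical path: Task 1 → Task 2 → Task 5 → Task 6.

Variance along critical path = 2.778 + 4.000 + 0.111 + 11.111 = 18.000; σ = 4.243 days.
D = μ + z·σ = 46 + 0.842·4.243 = 49.6 days

49.6 days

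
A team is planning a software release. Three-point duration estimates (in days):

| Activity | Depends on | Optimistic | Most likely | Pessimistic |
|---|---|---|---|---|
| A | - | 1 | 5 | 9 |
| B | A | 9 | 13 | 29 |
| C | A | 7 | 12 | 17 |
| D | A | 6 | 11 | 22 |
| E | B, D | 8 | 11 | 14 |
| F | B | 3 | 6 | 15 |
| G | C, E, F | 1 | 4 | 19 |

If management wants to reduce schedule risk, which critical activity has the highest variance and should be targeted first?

te_A = (1 + 4·5 + 9)/6 = 30/6 = 5; σ²_A = ((9−1)/6)² = 1.778
te_B = (9 + 4·13 + 29)/6 = 90/6 = 15; σ²_B = ((29−9)/6)² = 11.111
te_C = (7 + 4·12 + 17)/6 = 72/6 = 12; σ²_C = ((17−7)/6)² = 2.778
te_D = (6 + 4·11 + 22)/6 = 72/6 = 12; σ²_D = ((22−6)/6)² = 7.111
te_E = (8 + 4·11 + 14)/6 = 66/6 = 11; σ²_E = ((14−8)/6)² = 1.000
te_F = (3 + 4·6 + 15)/6 = 42/6 = 7; σ²_F = ((15−3)/6)² = 4.000
te_G = (1 + 4·4 + 19)/6 = 36/6 = 6; σ²_G = ((19−1)/6)² = 9.000

Forward pass:
ES_A = 0; EF_A = 5
ES_B = 5; EF_B = 5+15 = 20
ES_C = 5; EF_C = 5+12 = 17
ES_D = 5; EF_D = 5+12 = 17
ES_E = max(EF_B=20, EF_D=17) = 20; EF_E = 20+11 = 31
ES_F = 20; EF_F = 20+7 = 27
ES_G = max(EF_C=17, EF_E=31, EF_F=27) = 31; EF_G = 31+6 = 37
Expected project duration μ = 37 days. Critical path: A → B → E → G.

Variances on critical path: σ²_A=1.778, σ²_B=11.111, σ²_E=1.000, σ²_G=9.000.
Largest is σ²_B = 11.111.

B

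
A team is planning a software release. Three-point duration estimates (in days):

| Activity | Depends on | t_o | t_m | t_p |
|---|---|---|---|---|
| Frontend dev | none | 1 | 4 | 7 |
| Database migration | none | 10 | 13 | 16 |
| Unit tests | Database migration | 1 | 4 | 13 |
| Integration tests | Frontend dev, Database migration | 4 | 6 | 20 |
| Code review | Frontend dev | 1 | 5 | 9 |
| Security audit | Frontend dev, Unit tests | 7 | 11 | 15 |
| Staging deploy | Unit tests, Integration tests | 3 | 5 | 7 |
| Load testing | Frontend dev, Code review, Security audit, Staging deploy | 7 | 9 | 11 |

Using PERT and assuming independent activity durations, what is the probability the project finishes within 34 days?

te_Frontend dev = (1 + 4·4 + 7)/6 = 24/6 = 4; σ²_Frontend dev = ((7−1)/6)² = 1.000
te_Database migration = (10 + 4·13 + 16)/6 = 78/6 = 13; σ²_Database migration = ((16−10)/6)² = 1.000
te_Unit tests = (1 + 4·4 + 13)/6 = 30/6 = 5; σ²_Unit tests = ((13−1)/6)² = 4.000
te_Integration tests = (4 + 4·6 + 20)/6 = 48/6 = 8; σ²_Integration tests = ((20−4)/6)² = 7.111
te_Code review = (1 + 4·5 + 9)/6 = 30/6 = 5; σ²_Code review = ((9−1)/6)² = 1.778
te_Security audit = (7 + 4·11 + 15)/6 = 66/6 = 11; σ²_Security audit = ((15−7)/6)² = 1.778
te_Staging deploy = (3 + 4·5 + 7)/6 = 30/6 = 5; σ²_Staging deploy = ((7−3)/6)² = 0.444
te_Load testing = (7 + 4·9 + 11)/6 = 54/6 = 9; σ²_Load testing = ((11−7)/6)² = 0.444

Forward pass:
ES_Frontend dev = 0; EF_Frontend dev = 4
ES_Database migration = 0; EF_Database migration = 13
ES_Unit tests = 13; EF_Unit tests = 13+5 = 18
ES_Integration tests = max(EF_Frontend dev=4, EF_Database migration=13) = 13; EF_Integration tests = 13+8 = 21
ES_Code review = 4; EF_Code review = 4+5 = 9
ES_Security audit = max(EF_Frontend dev=4, EF_Unit tests=18) = 18; EF_Security audit = 18+11 = 29
ES_Staging deploy = max(EF_Unit tests=18, EF_Integration tests=21) = 21; EF_Staging deploy = 21+5 = 26
ES_Load testing = max(EF_Frontend dev=4, EF_Code review=9, EF_Security audit=29, EF_Staging deploy=26) = 29; EF_Load testing = 29+9 = 38
Expected project duration μ = 38 days. Critical path: Database migration → Unit tests → Security audit → Load testing.

Variance along critical path = 1.000 + 4.000 + 1.778 + 0.444 = 7.222; σ = √7.222 = 2.687 days.
Z = (34 − 38) / 2.687 = -1.488
P(T ≤ 34) = Φ(-1.488) ≈ 0.068

0.068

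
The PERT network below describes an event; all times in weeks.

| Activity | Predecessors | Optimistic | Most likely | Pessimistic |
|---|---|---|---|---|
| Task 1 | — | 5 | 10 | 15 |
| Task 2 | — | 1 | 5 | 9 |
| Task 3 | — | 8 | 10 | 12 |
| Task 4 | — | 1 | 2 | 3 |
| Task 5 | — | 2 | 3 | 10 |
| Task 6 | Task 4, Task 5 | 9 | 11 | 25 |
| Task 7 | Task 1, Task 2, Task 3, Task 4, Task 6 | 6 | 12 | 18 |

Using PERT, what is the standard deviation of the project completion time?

3.59 weeks

te_Task 1 = (5 + 4·10 + 15)/6 = 60/6 = 10; σ²_Task 1 = ((15−5)/6)² = 2.778
te_Task 2 = (1 + 4·5 + 9)/6 = 30/6 = 5; σ²_Task 2 = ((9−1)/6)² = 1.778
te_Task 3 = (8 + 4·10 + 12)/6 = 60/6 = 10; σ²_Task 3 = ((12−8)/6)² = 0.444
te_Task 4 = (1 + 4·2 + 3)/6 = 12/6 = 2; σ²_Task 4 = ((3−1)/6)² = 0.111
te_Task 5 = (2 + 4·3 + 10)/6 = 24/6 = 4; σ²_Task 5 = ((10−2)/6)² = 1.778
te_Task 6 = (9 + 4·11 + 25)/6 = 78/6 = 13; σ²_Task 6 = ((25−9)/6)² = 7.111
te_Task 7 = (6 + 4·12 + 18)/6 = 72/6 = 12; σ²_Task 7 = ((18−6)/6)² = 4.000

Forward pass:
ES_Task 1 = 0; EF_Task 1 = 10
ES_Task 2 = 0; EF_Task 2 = 5
ES_Task 3 = 0; EF_Task 3 = 10
ES_Task 4 = 0; EF_Task 4 = 2
ES_Task 5 = 0; EF_Task 5 = 4
ES_Task 6 = max(EF_Task 4=2, EF_Task 5=4) = 4; EF_Task 6 = 4+13 = 17
ES_Task 7 = max(EF_Task 1=10, EF_Task 2=5, EF_Task 3=10, EF_Task 4=2, EF_Task 6=17) = 17; EF_Task 7 = 17+12 = 29
Expected project duration μ = 29 weeks. Critical path: Task 5 → Task 6 → Task 7.

Variance along critical path = 1.778 + 7.111 + 4.000 = 12.889
σ = √12.889 = 3.590 weeks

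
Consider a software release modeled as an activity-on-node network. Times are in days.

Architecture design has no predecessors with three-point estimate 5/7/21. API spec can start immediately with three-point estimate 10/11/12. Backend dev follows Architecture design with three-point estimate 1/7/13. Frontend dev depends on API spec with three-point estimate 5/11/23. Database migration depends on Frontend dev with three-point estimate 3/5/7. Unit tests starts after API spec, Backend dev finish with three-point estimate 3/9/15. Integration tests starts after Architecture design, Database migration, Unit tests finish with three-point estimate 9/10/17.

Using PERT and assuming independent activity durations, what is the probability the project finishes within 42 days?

0.814

te_Architecture design = (5 + 4·7 + 21)/6 = 54/6 = 9; σ²_Architecture design = ((21−5)/6)² = 7.111
te_API spec = (10 + 4·11 + 12)/6 = 66/6 = 11; σ²_API spec = ((12−10)/6)² = 0.111
te_Backend dev = (1 + 4·7 + 13)/6 = 42/6 = 7; σ²_Backend dev = ((13−1)/6)² = 4.000
te_Frontend dev = (5 + 4·11 + 23)/6 = 72/6 = 12; σ²_Frontend dev = ((23−5)/6)² = 9.000
te_Database migration = (3 + 4·5 + 7)/6 = 30/6 = 5; σ²_Database migration = ((7−3)/6)² = 0.444
te_Unit tests = (3 + 4·9 + 15)/6 = 54/6 = 9; σ²_Unit tests = ((15−3)/6)² = 4.000
te_Integration tests = (9 + 4·10 + 17)/6 = 66/6 = 11; σ²_Integration tests = ((17−9)/6)² = 1.778

Forward pass:
ES_Architecture design = 0; EF_Architecture design = 9
ES_API spec = 0; EF_API spec = 11
ES_Backend dev = 9; EF_Backend dev = 9+7 = 16
ES_Frontend dev = 11; EF_Frontend dev = 11+12 = 23
ES_Database migration = 23; EF_Database migration = 23+5 = 28
ES_Unit tests = max(EF_API spec=11, EF_Backend dev=16) = 16; EF_Unit tests = 16+9 = 25
ES_Integration tests = max(EF_Architecture design=9, EF_Database migration=28, EF_Unit tests=25) = 28; EF_Integration tests = 28+11 = 39
Expected project duration μ = 39 days. Critical path: API spec → Frontend dev → Database migration → Integration tests.

Variance along critical path = 0.111 + 9.000 + 0.444 + 1.778 = 11.333; σ = √11.333 = 3.367 days.
Z = (42 − 39) / 3.367 = 0.891
P(T ≤ 42) = Φ(0.891) ≈ 0.814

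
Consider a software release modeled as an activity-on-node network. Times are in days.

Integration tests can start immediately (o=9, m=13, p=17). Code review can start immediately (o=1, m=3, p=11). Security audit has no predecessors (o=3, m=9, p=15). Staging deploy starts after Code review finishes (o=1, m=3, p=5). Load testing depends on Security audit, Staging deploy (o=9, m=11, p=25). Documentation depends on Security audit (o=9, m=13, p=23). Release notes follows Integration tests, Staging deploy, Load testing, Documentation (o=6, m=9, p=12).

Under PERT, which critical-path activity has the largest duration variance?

Documentation

te_Integration tests = (9 + 4·13 + 17)/6 = 78/6 = 13; σ²_Integration tests = ((17−9)/6)² = 1.778
te_Code review = (1 + 4·3 + 11)/6 = 24/6 = 4; σ²_Code review = ((11−1)/6)² = 2.778
te_Security audit = (3 + 4·9 + 15)/6 = 54/6 = 9; σ²_Security audit = ((15−3)/6)² = 4.000
te_Staging deploy = (1 + 4·3 + 5)/6 = 18/6 = 3; σ²_Staging deploy = ((5−1)/6)² = 0.444
te_Load testing = (9 + 4·11 + 25)/6 = 78/6 = 13; σ²_Load testing = ((25−9)/6)² = 7.111
te_Documentation = (9 + 4·13 + 23)/6 = 84/6 = 14; σ²_Documentation = ((23−9)/6)² = 5.444
te_Release notes = (6 + 4·9 + 12)/6 = 54/6 = 9; σ²_Release notes = ((12−6)/6)² = 1.000

Forward pass:
ES_Integration tests = 0; EF_Integration tests = 13
ES_Code review = 0; EF_Code review = 4
ES_Security audit = 0; EF_Security audit = 9
ES_Staging deploy = 4; EF_Staging deploy = 4+3 = 7
ES_Load testing = max(EF_Security audit=9, EF_Staging deploy=7) = 9; EF_Load testing = 9+13 = 22
ES_Documentation = 9; EF_Documentation = 9+14 = 23
ES_Release notes = max(EF_Integration tests=13, EF_Staging deploy=7, EF_Load testing=22, EF_Documentation=23) = 23; EF_Release notes = 23+9 = 32
Expected project duration μ = 32 days. Critical path: Security audit → Documentation → Release notes.

Variances on critical path: σ²_Security audit=4.000, σ²_Documentation=5.444, σ²_Release notes=1.000.
Largest is σ²_Documentation = 5.444.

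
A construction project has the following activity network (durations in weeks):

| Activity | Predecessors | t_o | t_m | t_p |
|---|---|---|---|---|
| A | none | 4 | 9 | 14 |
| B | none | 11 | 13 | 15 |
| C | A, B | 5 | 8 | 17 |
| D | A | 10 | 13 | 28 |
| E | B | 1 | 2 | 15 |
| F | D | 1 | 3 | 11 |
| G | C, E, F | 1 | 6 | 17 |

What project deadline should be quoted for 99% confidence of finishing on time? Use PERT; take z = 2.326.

45.8 weeks

te_A = (4 + 4·9 + 14)/6 = 54/6 = 9; σ²_A = ((14−4)/6)² = 2.778
te_B = (11 + 4·13 + 15)/6 = 78/6 = 13; σ²_B = ((15−11)/6)² = 0.444
te_C = (5 + 4·8 + 17)/6 = 54/6 = 9; σ²_C = ((17−5)/6)² = 4.000
te_D = (10 + 4·13 + 28)/6 = 90/6 = 15; σ²_D = ((28−10)/6)² = 9.000
te_E = (1 + 4·2 + 15)/6 = 24/6 = 4; σ²_E = ((15−1)/6)² = 5.444
te_F = (1 + 4·3 + 11)/6 = 24/6 = 4; σ²_F = ((11−1)/6)² = 2.778
te_G = (1 + 4·6 + 17)/6 = 42/6 = 7; σ²_G = ((17−1)/6)² = 7.111

Forward pass:
ES_A = 0; EF_A = 9
ES_B = 0; EF_B = 13
ES_C = max(EF_A=9, EF_B=13) = 13; EF_C = 13+9 = 22
ES_D = 9; EF_D = 9+15 = 24
ES_E = 13; EF_E = 13+4 = 17
ES_F = 24; EF_F = 24+4 = 28
ES_G = max(EF_C=22, EF_E=17, EF_F=28) = 28; EF_G = 28+7 = 35
Expected project duration μ = 35 weeks. Critical path: A → D → F → G.

Variance along critical path = 2.778 + 9.000 + 2.778 + 7.111 = 21.667; σ = 4.655 weeks.
D = μ + z·σ = 35 + 2.326·4.655 = 45.8 weeks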